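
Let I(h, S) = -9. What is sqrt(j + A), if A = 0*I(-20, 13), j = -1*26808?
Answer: 2*I*sqrt(6702) ≈ 163.73*I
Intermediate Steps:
j = -26808
A = 0 (A = 0*(-9) = 0)
sqrt(j + A) = sqrt(-26808 + 0) = sqrt(-26808) = 2*I*sqrt(6702)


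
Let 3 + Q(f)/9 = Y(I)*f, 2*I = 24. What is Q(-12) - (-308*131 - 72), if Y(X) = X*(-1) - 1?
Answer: 41797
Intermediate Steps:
I = 12 (I = (½)*24 = 12)
Y(X) = -1 - X (Y(X) = -X - 1 = -1 - X)
Q(f) = -27 - 117*f (Q(f) = -27 + 9*((-1 - 1*12)*f) = -27 + 9*((-1 - 12)*f) = -27 + 9*(-13*f) = -27 - 117*f)
Q(-12) - (-308*131 - 72) = (-27 - 117*(-12)) - (-308*131 - 72) = (-27 + 1404) - (-40348 - 72) = 1377 - 1*(-40420) = 1377 + 40420 = 41797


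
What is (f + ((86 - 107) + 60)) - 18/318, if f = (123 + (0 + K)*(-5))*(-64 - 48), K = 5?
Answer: -579664/53 ≈ -10937.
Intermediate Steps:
f = -10976 (f = (123 + (0 + 5)*(-5))*(-64 - 48) = (123 + 5*(-5))*(-112) = (123 - 25)*(-112) = 98*(-112) = -10976)
(f + ((86 - 107) + 60)) - 18/318 = (-10976 + ((86 - 107) + 60)) - 18/318 = (-10976 + (-21 + 60)) - 18*1/318 = (-10976 + 39) - 3/53 = -10937 - 3/53 = -579664/53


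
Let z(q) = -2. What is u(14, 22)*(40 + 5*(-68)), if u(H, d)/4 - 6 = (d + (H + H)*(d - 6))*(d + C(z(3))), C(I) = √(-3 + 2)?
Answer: -12415200 - 564000*I ≈ -1.2415e+7 - 5.64e+5*I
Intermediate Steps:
C(I) = I (C(I) = √(-1) = I)
u(H, d) = 24 + 4*(I + d)*(d + 2*H*(-6 + d)) (u(H, d) = 24 + 4*((d + (H + H)*(d - 6))*(d + I)) = 24 + 4*((d + (2*H)*(-6 + d))*(I + d)) = 24 + 4*((d + 2*H*(-6 + d))*(I + d)) = 24 + 4*((I + d)*(d + 2*H*(-6 + d))) = 24 + 4*(I + d)*(d + 2*H*(-6 + d)))
u(14, 22)*(40 + 5*(-68)) = (24 + 4*22² - 48*I*14 + 4*I*22 + 8*14*22² + 8*14*22*(-6 + I))*(40 + 5*(-68)) = (24 + 4*484 - 672*I + 88*I + 8*14*484 + (-14784 + 2464*I))*(40 - 340) = (24 + 1936 - 672*I + 88*I + 54208 + (-14784 + 2464*I))*(-300) = (41384 + 1880*I)*(-300) = -12415200 - 564000*I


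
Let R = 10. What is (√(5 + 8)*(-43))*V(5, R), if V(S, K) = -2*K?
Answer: 860*√13 ≈ 3100.8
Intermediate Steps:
(√(5 + 8)*(-43))*V(5, R) = (√(5 + 8)*(-43))*(-2*10) = (√13*(-43))*(-20) = -43*√13*(-20) = 860*√13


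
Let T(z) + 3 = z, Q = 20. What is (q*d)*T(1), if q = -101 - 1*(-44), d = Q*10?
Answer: 22800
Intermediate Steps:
T(z) = -3 + z
d = 200 (d = 20*10 = 200)
q = -57 (q = -101 + 44 = -57)
(q*d)*T(1) = (-57*200)*(-3 + 1) = -11400*(-2) = 22800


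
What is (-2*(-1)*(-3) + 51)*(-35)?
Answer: -1575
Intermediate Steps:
(-2*(-1)*(-3) + 51)*(-35) = (2*(-3) + 51)*(-35) = (-6 + 51)*(-35) = 45*(-35) = -1575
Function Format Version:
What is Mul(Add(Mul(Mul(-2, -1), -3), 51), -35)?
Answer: -1575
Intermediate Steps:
Mul(Add(Mul(Mul(-2, -1), -3), 51), -35) = Mul(Add(Mul(2, -3), 51), -35) = Mul(Add(-6, 51), -35) = Mul(45, -35) = -1575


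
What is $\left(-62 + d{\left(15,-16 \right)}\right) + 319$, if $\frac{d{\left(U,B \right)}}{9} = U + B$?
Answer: $248$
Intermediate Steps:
$d{\left(U,B \right)} = 9 B + 9 U$ ($d{\left(U,B \right)} = 9 \left(U + B\right) = 9 \left(B + U\right) = 9 B + 9 U$)
$\left(-62 + d{\left(15,-16 \right)}\right) + 319 = \left(-62 + \left(9 \left(-16\right) + 9 \cdot 15\right)\right) + 319 = \left(-62 + \left(-144 + 135\right)\right) + 319 = \left(-62 - 9\right) + 319 = -71 + 319 = 248$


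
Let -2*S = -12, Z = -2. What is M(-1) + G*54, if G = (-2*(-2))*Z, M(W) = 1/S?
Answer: -2591/6 ≈ -431.83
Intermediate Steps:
S = 6 (S = -1/2*(-12) = 6)
M(W) = 1/6
G = -8 (G = -2*(-2)*(-2) = 4*(-2) = -8)
M(-1) + G*54 = 1/6 - 8*54 = 1/6 - 432 = -2591/6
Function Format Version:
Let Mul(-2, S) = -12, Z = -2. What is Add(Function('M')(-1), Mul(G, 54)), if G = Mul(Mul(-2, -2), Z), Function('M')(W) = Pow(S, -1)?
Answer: Rational(-2591, 6) ≈ -431.83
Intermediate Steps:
S = 6 (S = Mul(Rational(-1, 2), -12) = 6)
Function('M')(W) = Rational(1, 6) (Function('M')(W) = Pow(6, -1) = Rational(1, 6))
G = -8 (G = Mul(Mul(-2, -2), -2) = Mul(4, -2) = -8)
Add(Function('M')(-1), Mul(G, 54)) = Add(Rational(1, 6), Mul(-8, 54)) = Add(Rational(1, 6), -432) = Rational(-2591, 6)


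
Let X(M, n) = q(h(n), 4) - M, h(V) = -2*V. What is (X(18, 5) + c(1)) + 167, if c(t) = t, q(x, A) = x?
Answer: 140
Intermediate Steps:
X(M, n) = -M - 2*n (X(M, n) = -2*n - M = -M - 2*n)
(X(18, 5) + c(1)) + 167 = ((-1*18 - 2*5) + 1) + 167 = ((-18 - 10) + 1) + 167 = (-28 + 1) + 167 = -27 + 167 = 140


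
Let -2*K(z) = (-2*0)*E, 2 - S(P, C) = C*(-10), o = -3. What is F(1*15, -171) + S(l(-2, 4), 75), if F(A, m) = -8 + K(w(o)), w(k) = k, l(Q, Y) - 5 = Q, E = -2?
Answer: 744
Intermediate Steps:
l(Q, Y) = 5 + Q
S(P, C) = 2 + 10*C (S(P, C) = 2 - C*(-10) = 2 - (-10)*C = 2 + 10*C)
K(z) = 0 (K(z) = -(-2*0)*(-2)/2 = -0*(-2) = -½*0 = 0)
F(A, m) = -8 (F(A, m) = -8 + 0 = -8)
F(1*15, -171) + S(l(-2, 4), 75) = -8 + (2 + 10*75) = -8 + (2 + 750) = -8 + 752 = 744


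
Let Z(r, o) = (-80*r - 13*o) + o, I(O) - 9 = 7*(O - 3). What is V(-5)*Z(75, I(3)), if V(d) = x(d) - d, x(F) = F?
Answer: 0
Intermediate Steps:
I(O) = -12 + 7*O (I(O) = 9 + 7*(O - 3) = 9 + 7*(-3 + O) = 9 + (-21 + 7*O) = -12 + 7*O)
Z(r, o) = -80*r - 12*o
V(d) = 0 (V(d) = d - d = 0)
V(-5)*Z(75, I(3)) = 0*(-80*75 - 12*(-12 + 7*3)) = 0*(-6000 - 12*(-12 + 21)) = 0*(-6000 - 12*9) = 0*(-6000 - 108) = 0*(-6108) = 0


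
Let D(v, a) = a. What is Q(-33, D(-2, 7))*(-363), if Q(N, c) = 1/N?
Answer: 11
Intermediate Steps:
Q(-33, D(-2, 7))*(-363) = -363/(-33) = -1/33*(-363) = 11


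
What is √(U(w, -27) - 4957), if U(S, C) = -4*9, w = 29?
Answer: I*√4993 ≈ 70.661*I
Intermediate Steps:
U(S, C) = -36
√(U(w, -27) - 4957) = √(-36 - 4957) = √(-4993) = I*√4993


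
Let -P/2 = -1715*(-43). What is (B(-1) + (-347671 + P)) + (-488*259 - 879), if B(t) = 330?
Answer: -622102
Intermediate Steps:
P = -147490 (P = -(-3430)*(-43) = -2*73745 = -147490)
(B(-1) + (-347671 + P)) + (-488*259 - 879) = (330 + (-347671 - 147490)) + (-488*259 - 879) = (330 - 495161) + (-126392 - 879) = -494831 - 127271 = -622102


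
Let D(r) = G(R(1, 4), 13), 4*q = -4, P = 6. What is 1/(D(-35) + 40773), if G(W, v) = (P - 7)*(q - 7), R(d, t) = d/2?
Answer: 1/40781 ≈ 2.4521e-5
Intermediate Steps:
q = -1 (q = (¼)*(-4) = -1)
R(d, t) = d/2 (R(d, t) = d*(½) = d/2)
G(W, v) = 8 (G(W, v) = (6 - 7)*(-1 - 7) = -1*(-8) = 8)
D(r) = 8
1/(D(-35) + 40773) = 1/(8 + 40773) = 1/40781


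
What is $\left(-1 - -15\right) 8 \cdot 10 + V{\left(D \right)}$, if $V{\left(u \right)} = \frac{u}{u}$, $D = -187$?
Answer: $1121$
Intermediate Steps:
$V{\left(u \right)} = 1$
$\left(-1 - -15\right) 8 \cdot 10 + V{\left(D \right)} = \left(-1 - -15\right) 8 \cdot 10 + 1 = \left(-1 + 15\right) 8 \cdot 10 + 1 = 14 \cdot 8 \cdot 10 + 1 = 112 \cdot 10 + 1 = 1120 + 1 = 1121$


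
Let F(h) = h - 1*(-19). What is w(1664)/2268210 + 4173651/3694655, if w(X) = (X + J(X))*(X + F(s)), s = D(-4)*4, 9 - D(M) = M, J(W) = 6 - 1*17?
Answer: 1337521414349/558683561170 ≈ 2.3941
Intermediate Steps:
J(W) = -11 (J(W) = 6 - 17 = -11)
D(M) = 9 - M
s = 52 (s = (9 - 1*(-4))*4 = (9 + 4)*4 = 13*4 = 52)
F(h) = 19 + h (F(h) = h + 19 = 19 + h)
w(X) = (-11 + X)*(71 + X) (w(X) = (X - 11)*(X + (19 + 52)) = (-11 + X)*(X + 71) = (-11 + X)*(71 + X))
w(1664)/2268210 + 4173651/3694655 = (-781 + 1664**2 + 60*1664)/2268210 + 4173651/3694655 = (-781 + 2768896 + 99840)*(1/2268210) + 4173651*(1/3694655) = 2867955*(1/2268210) + 4173651/3694655 = 191197/151214 + 4173651/3694655 = 1337521414349/558683561170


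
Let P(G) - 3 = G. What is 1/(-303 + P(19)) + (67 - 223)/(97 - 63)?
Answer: -21935/4777 ≈ -4.5918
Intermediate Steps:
P(G) = 3 + G
1/(-303 + P(19)) + (67 - 223)/(97 - 63) = 1/(-303 + (3 + 19)) + (67 - 223)/(97 - 63) = 1/(-303 + 22) - 156/34 = 1/(-281) - 156*1/34 = -1/281 - 78/17 = -21935/4777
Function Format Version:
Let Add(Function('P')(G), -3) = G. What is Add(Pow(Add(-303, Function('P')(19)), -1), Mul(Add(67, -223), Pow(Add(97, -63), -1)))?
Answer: Rational(-21935, 4777) ≈ -4.5918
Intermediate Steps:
Function('P')(G) = Add(3, G)
Add(Pow(Add(-303, Function('P')(19)), -1), Mul(Add(67, -223), Pow(Add(97, -63), -1))) = Add(Pow(Add(-303, Add(3, 19)), -1), Mul(Add(67, -223), Pow(Add(97, -63), -1))) = Add(Pow(Add(-303, 22), -1), Mul(-156, Pow(34, -1))) = Add(Pow(-281, -1), Mul(-156, Rational(1, 34))) = Add(Rational(-1, 281), Rational(-78, 17)) = Rational(-21935, 4777)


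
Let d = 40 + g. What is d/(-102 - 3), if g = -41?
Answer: 1/105 ≈ 0.0095238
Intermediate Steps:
d = -1 (d = 40 - 41 = -1)
d/(-102 - 3) = -1/(-102 - 3) = -1/(-105) = -1*(-1/105) = 1/105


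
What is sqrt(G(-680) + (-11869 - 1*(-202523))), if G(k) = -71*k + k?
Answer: sqrt(238254) ≈ 488.11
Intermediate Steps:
G(k) = -70*k
sqrt(G(-680) + (-11869 - 1*(-202523))) = sqrt(-70*(-680) + (-11869 - 1*(-202523))) = sqrt(47600 + (-11869 + 202523)) = sqrt(47600 + 190654) = sqrt(238254)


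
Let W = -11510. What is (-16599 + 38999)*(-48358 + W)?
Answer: -1341043200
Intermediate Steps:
(-16599 + 38999)*(-48358 + W) = (-16599 + 38999)*(-48358 - 11510) = 22400*(-59868) = -1341043200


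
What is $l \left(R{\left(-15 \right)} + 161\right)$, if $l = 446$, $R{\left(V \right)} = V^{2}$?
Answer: $172156$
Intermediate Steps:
$l \left(R{\left(-15 \right)} + 161\right) = 446 \left(\left(-15\right)^{2} + 161\right) = 446 \left(225 + 161\right) = 446 \cdot 386 = 172156$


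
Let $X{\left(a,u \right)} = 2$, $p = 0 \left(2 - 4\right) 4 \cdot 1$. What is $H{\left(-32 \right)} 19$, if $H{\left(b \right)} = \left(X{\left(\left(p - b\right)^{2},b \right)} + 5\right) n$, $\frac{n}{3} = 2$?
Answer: $798$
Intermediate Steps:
$n = 6$ ($n = 3 \cdot 2 = 6$)
$p = 0$ ($p = 0 \left(-2\right) 4 \cdot 1 = 0 \cdot 4 \cdot 1 = 0 \cdot 1 = 0$)
$H{\left(b \right)} = 42$ ($H{\left(b \right)} = \left(2 + 5\right) 6 = 7 \cdot 6 = 42$)
$H{\left(-32 \right)} 19 = 42 \cdot 19 = 798$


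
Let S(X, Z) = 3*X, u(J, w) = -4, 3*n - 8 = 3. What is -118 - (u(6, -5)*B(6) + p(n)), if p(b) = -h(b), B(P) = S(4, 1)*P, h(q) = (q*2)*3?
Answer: 192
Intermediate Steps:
n = 11/3 (n = 8/3 + (⅓)*3 = 8/3 + 1 = 11/3 ≈ 3.6667)
h(q) = 6*q (h(q) = (2*q)*3 = 6*q)
B(P) = 12*P (B(P) = (3*4)*P = 12*P)
p(b) = -6*b
-118 - (u(6, -5)*B(6) + p(n)) = -118 - (-48*6 - 6*11/3) = -118 - (-4*72 - 22) = -118 - (-288 - 22) = -118 - 1*(-310) = -118 + 310 = 192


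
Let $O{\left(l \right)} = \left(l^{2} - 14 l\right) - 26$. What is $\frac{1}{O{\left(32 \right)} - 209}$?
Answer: $\frac{1}{341} \approx 0.0029326$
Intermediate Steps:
$O{\left(l \right)} = -26 + l^{2} - 14 l$
$\frac{1}{O{\left(32 \right)} - 209} = \frac{1}{\left(-26 + 32^{2} - 448\right) - 209} = \frac{1}{\left(-26 + 1024 - 448\right) - 209} = \frac{1}{550 - 209} = \frac{1}{341}$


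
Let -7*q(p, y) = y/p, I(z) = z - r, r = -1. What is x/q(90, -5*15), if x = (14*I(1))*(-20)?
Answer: -4704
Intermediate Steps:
I(z) = 1 + z (I(z) = z - 1*(-1) = z + 1 = 1 + z)
q(p, y) = -y/(7*p)
x = -560 (x = (14*(1 + 1))*(-20) = (14*2)*(-20) = 28*(-20) = -560)
x/q(90, -5*15) = -560/((-1/7*(-5*15)/90)) = -560/((-1/7*(-75)*1/90)) = -560/5/42 = -560*42/5 = -4704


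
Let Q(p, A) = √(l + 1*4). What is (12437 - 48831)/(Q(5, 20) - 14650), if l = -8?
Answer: 133293025/53655626 + 18197*I/53655626 ≈ 2.4842 + 0.00033914*I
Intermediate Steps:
Q(p, A) = 2*I (Q(p, A) = √(-8 + 1*4) = √(-8 + 4) = √(-4) = 2*I)
(12437 - 48831)/(Q(5, 20) - 14650) = (12437 - 48831)/(2*I - 14650) = -36394*(-14650 - 2*I)/214622504 = -18197*(-14650 - 2*I)/107311252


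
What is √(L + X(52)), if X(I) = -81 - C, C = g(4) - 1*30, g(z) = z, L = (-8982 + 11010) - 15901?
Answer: 2*I*√3482 ≈ 118.02*I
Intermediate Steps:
L = -13873 (L = 2028 - 15901 = -13873)
C = -26 (C = 4 - 1*30 = 4 - 30 = -26)
X(I) = -55 (X(I) = -81 - 1*(-26) = -81 + 26 = -55)
√(L + X(52)) = √(-13873 - 55) = √(-13928) = 2*I*√3482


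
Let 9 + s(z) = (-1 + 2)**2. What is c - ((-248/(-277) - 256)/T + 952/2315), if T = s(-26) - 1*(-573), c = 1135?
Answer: 16449415781/14492363 ≈ 1135.0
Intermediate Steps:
s(z) = -8 (s(z) = -9 + (-1 + 2)**2 = -9 + 1**2 = -9 + 1 = -8)
T = 565 (T = -8 - 1*(-573) = -8 + 573 = 565)
c - ((-248/(-277) - 256)/T + 952/2315) = 1135 - ((-248/(-277) - 256)/565 + 952/2315) = 1135 - ((-248*(-1/277) - 256)*(1/565) + 952*(1/2315)) = 1135 - ((248/277 - 256)*(1/565) + 952/2315) = 1135 - (-70664/277*1/565 + 952/2315) = 1135 - (-70664/156505 + 952/2315) = 1135 - 1*(-583776/14492363) = 1135 + 583776/14492363 = 16449415781/14492363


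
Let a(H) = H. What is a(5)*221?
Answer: 1105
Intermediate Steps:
a(5)*221 = 5*221 = 1105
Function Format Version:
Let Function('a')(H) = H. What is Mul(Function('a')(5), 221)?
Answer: 1105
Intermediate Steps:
Mul(Function('a')(5), 221) = Mul(5, 221) = 1105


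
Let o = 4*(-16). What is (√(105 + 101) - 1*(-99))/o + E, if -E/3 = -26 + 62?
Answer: -7011/64 - √206/64 ≈ -109.77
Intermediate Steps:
o = -64
E = -108 (E = -3*(-26 + 62) = -3*36 = -108)
(√(105 + 101) - 1*(-99))/o + E = (√(105 + 101) - 1*(-99))/(-64) - 108 = (√206 + 99)*(-1/64) - 108 = (99 + √206)*(-1/64) - 108 = (-99/64 - √206/64) - 108 = -7011/64 - √206/64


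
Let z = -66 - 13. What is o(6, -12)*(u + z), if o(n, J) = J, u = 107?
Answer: -336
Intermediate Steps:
z = -79
o(6, -12)*(u + z) = -12*(107 - 79) = -12*28 = -336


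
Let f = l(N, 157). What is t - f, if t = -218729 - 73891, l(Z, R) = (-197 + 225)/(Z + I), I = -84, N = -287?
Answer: -15508856/53 ≈ -2.9262e+5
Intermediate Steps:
l(Z, R) = 28/(-84 + Z) (l(Z, R) = (-197 + 225)/(Z - 84) = 28/(-84 + Z))
f = -4/53 (f = 28/(-84 - 287) = 28/(-371) = 28*(-1/371) = -4/53 ≈ -0.075472)
t = -292620
t - f = -292620 - 1*(-4/53) = -292620 + 4/53 = -15508856/53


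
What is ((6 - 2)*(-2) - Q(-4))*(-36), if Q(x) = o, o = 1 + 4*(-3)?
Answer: -108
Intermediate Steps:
o = -11 (o = 1 - 12 = -11)
Q(x) = -11
((6 - 2)*(-2) - Q(-4))*(-36) = ((6 - 2)*(-2) - 1*(-11))*(-36) = (4*(-2) + 11)*(-36) = (-8 + 11)*(-36) = 3*(-36) = -108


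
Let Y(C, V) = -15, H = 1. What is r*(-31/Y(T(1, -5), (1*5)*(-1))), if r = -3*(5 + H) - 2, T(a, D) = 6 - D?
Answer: -124/3 ≈ -41.333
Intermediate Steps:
r = -20 (r = -3*(5 + 1) - 2 = -3*6 - 2 = -18 - 2 = -20)
r*(-31/Y(T(1, -5), (1*5)*(-1))) = -(-620)/(-15) = -(-620)*(-1)/15 = -20*31/15 = -124/3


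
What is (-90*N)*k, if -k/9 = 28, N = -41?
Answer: -929880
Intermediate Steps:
k = -252 (k = -9*28 = -252)
(-90*N)*k = -90*(-41)*(-252) = 3690*(-252) = -929880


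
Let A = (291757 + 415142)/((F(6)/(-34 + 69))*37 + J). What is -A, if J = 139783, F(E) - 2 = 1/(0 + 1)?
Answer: -24741465/4892516 ≈ -5.0570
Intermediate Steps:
F(E) = 3 (F(E) = 2 + 1/(0 + 1) = 2 + 1/1 = 2 + 1 = 3)
A = 24741465/4892516 (A = (291757 + 415142)/((3/(-34 + 69))*37 + 139783) = 706899/((3/35)*37 + 139783) = 706899/(111/35 + 139783) = 706899/(4892516/35) = 706899*(35/4892516) = 24741465/4892516 ≈ 5.0570)
-A = -1*24741465/4892516 = -24741465/4892516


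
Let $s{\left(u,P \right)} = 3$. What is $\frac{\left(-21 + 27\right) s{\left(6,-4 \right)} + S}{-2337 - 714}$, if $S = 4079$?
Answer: $- \frac{4097}{3051} \approx -1.3428$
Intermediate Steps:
$\frac{\left(-21 + 27\right) s{\left(6,-4 \right)} + S}{-2337 - 714} = \frac{\left(-21 + 27\right) 3 + 4079}{-2337 - 714} = \frac{6 \cdot 3 + 4079}{-3051} = \left(18 + 4079\right) \left(- \frac{1}{3051}\right) = 4097 \left(- \frac{1}{3051}\right) = - \frac{4097}{3051}$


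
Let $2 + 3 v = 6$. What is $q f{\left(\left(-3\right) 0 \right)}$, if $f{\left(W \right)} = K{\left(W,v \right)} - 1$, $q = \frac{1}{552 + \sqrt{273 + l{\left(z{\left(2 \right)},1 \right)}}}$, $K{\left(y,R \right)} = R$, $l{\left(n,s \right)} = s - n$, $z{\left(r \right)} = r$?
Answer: $\frac{23}{38054} - \frac{\sqrt{17}}{228324} \approx 0.00058635$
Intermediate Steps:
$v = \frac{4}{3}$ ($v = - \frac{2}{3} + \frac{1}{3} \cdot 6 = - \frac{2}{3} + 2 = \frac{4}{3} \approx 1.3333$)
$q = \frac{1}{552 + 4 \sqrt{17}}$ ($q = \frac{1}{552 + \sqrt{273 + \left(1 - 2\right)}} = \frac{1}{552 + \sqrt{273 - 1}} = \frac{1}{552 + \sqrt{272}} = \frac{1}{552 + 4 \sqrt{17}} \approx 0.001759$)
$f{\left(W \right)} = \frac{1}{3}$ ($f{\left(W \right)} = \frac{4}{3} - 1 = \frac{1}{3}$)
$q f{\left(\left(-3\right) 0 \right)} = \left(\frac{69}{38054} - \frac{\sqrt{17}}{76108}\right) \frac{1}{3} = \frac{23}{38054} - \frac{\sqrt{17}}{228324}$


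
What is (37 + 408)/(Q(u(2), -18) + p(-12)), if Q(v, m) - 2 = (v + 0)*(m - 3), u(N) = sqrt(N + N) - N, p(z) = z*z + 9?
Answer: 89/31 ≈ 2.8710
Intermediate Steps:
p(z) = 9 + z**2 (p(z) = z**2 + 9 = 9 + z**2)
u(N) = -N + sqrt(2)*sqrt(N) (u(N) = sqrt(2*N) - N = sqrt(2)*sqrt(N) - N = -N + sqrt(2)*sqrt(N))
Q(v, m) = 2 + v*(-3 + m) (Q(v, m) = 2 + (v + 0)*(m - 3) = 2 + v*(-3 + m))
(37 + 408)/(Q(u(2), -18) + p(-12)) = (37 + 408)/((2 - 3*(-1*2 + sqrt(2)*sqrt(2)) - 18*(-1*2 + sqrt(2)*sqrt(2))) + (9 + (-12)**2)) = 445/((2 - 3*(-2 + 2) - 18*(-2 + 2)) + (9 + 144)) = 445/((2 - 3*0 - 18*0) + 153) = 445/((2 + 0 + 0) + 153) = 445/(2 + 153) = 445/155 = 445*(1/155) = 89/31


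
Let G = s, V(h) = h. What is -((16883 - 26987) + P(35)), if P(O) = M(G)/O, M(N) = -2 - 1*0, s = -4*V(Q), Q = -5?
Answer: 353642/35 ≈ 10104.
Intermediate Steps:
s = 20 (s = -4*(-5) = 20)
G = 20
M(N) = -2 (M(N) = -2 + 0 = -2)
P(O) = -2/O
-((16883 - 26987) + P(35)) = -((16883 - 26987) - 2/35) = -(-10104 - 2*1/35) = -(-10104 - 2/35) = -1*(-353642/35) = 353642/35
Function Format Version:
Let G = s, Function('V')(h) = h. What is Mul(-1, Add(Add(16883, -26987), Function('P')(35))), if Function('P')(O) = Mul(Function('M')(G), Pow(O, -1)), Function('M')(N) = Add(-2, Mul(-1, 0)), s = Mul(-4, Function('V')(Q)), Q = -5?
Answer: Rational(353642, 35) ≈ 10104.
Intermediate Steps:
s = 20 (s = Mul(-4, -5) = 20)
G = 20
Function('M')(N) = -2 (Function('M')(N) = Add(-2, 0) = -2)
Function('P')(O) = Mul(-2, Pow(O, -1))
Mul(-1, Add(Add(16883, -26987), Function('P')(35))) = Mul(-1, Add(Add(16883, -26987), Mul(-2, Pow(35, -1)))) = Mul(-1, Add(-10104, Mul(-2, Rational(1, 35)))) = Mul(-1, Add(-10104, Rational(-2, 35))) = Mul(-1, Rational(-353642, 35)) = Rational(353642, 35)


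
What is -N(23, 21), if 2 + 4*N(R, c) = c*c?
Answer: -439/4 ≈ -109.75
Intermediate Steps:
N(R, c) = -1/2 + c**2/4 (N(R, c) = -1/2 + (c*c)/4 = -1/2 + c**2/4)
-N(23, 21) = -(-1/2 + (1/4)*21**2) = -(-1/2 + (1/4)*441) = -(-1/2 + 441/4) = -1*439/4 = -439/4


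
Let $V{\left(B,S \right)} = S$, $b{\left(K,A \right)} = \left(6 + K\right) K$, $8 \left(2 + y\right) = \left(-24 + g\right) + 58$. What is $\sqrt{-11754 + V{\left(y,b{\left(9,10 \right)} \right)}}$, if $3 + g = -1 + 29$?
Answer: $3 i \sqrt{1291} \approx 107.79 i$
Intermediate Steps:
$g = 25$ ($g = -3 + \left(-1 + 29\right) = -3 + 28 = 25$)
$y = \frac{43}{8}$ ($y = -2 + \frac{\left(-24 + 25\right) + 58}{8} = -2 + \frac{1 + 58}{8} = -2 + \frac{1}{8} \cdot 59 = -2 + \frac{59}{8} = \frac{43}{8} \approx 5.375$)
$b{\left(K,A \right)} = K \left(6 + K\right)$
$\sqrt{-11754 + V{\left(y,b{\left(9,10 \right)} \right)}} = \sqrt{-11754 + 9 \left(6 + 9\right)} = \sqrt{-11754 + 9 \cdot 15} = \sqrt{-11754 + 135} = \sqrt{-11619} = 3 i \sqrt{1291}$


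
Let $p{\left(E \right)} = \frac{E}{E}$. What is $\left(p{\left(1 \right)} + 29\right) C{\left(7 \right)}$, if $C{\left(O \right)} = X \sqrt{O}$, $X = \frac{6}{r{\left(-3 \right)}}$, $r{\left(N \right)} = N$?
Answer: $- 60 \sqrt{7} \approx -158.75$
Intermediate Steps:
$p{\left(E \right)} = 1$
$X = -2$ ($X = \frac{6}{-3} = 6 \left(- \frac{1}{3}\right) = -2$)
$C{\left(O \right)} = - 2 \sqrt{O}$
$\left(p{\left(1 \right)} + 29\right) C{\left(7 \right)} = \left(1 + 29\right) \left(- 2 \sqrt{7}\right) = 30 \left(- 2 \sqrt{7}\right) = - 60 \sqrt{7}$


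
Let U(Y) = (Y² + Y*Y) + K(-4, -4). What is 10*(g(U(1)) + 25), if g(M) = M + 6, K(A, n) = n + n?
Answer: 250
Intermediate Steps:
K(A, n) = 2*n
U(Y) = -8 + 2*Y² (U(Y) = (Y² + Y*Y) + 2*(-4) = (Y² + Y²) - 8 = 2*Y² - 8 = -8 + 2*Y²)
g(M) = 6 + M
10*(g(U(1)) + 25) = 10*((6 + (-8 + 2*1²)) + 25) = 10*((6 + (-8 + 2*1)) + 25) = 10*((6 + (-8 + 2)) + 25) = 10*((6 - 6) + 25) = 10*(0 + 25) = 10*25 = 250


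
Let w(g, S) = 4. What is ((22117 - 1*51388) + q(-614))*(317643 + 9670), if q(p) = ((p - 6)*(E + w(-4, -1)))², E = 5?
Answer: 10181767714377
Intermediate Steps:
q(p) = (-54 + 9*p)² (q(p) = ((p - 6)*(5 + 4))² = ((-6 + p)*9)² = (-54 + 9*p)²)
((22117 - 1*51388) + q(-614))*(317643 + 9670) = ((22117 - 1*51388) + 81*(-6 - 614)²)*(317643 + 9670) = ((22117 - 51388) + 81*(-620)²)*327313 = (-29271 + 81*384400)*327313 = (-29271 + 31136400)*327313 = 31107129*327313 = 10181767714377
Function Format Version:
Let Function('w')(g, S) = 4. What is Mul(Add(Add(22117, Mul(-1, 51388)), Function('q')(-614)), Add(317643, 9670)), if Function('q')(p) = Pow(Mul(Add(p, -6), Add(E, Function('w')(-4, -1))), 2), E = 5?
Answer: 10181767714377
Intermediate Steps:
Function('q')(p) = Pow(Add(-54, Mul(9, p)), 2) (Function('q')(p) = Pow(Mul(Add(p, -6), Add(5, 4)), 2) = Pow(Mul(Add(-6, p), 9), 2) = Pow(Add(-54, Mul(9, p)), 2))
Mul(Add(Add(22117, Mul(-1, 51388)), Function('q')(-614)), Add(317643, 9670)) = Mul(Add(Add(22117, Mul(-1, 51388)), Mul(81, Pow(Add(-6, -614), 2))), Add(317643, 9670)) = Mul(Add(Add(22117, -51388), Mul(81, Pow(-620, 2))), 327313) = Mul(Add(-29271, Mul(81, 384400)), 327313) = Mul(Add(-29271, 31136400), 327313) = Mul(31107129, 327313) = 10181767714377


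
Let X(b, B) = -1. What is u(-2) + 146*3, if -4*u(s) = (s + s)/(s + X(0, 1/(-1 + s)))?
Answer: 1313/3 ≈ 437.67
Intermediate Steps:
u(s) = -s/(2*(-1 + s)) (u(s) = -(s + s)/(4*(s - 1)) = -2*s/(4*(-1 + s)) = -s/(2*(-1 + s)))
u(-2) + 146*3 = -1*(-2)/(-2 + 2*(-2)) + 146*3 = -1*(-2)/(-2 - 4) + 438 = -1*(-2)/(-6) + 438 = -1*(-2)*(-⅙) + 438 = -⅓ + 438 = 1313/3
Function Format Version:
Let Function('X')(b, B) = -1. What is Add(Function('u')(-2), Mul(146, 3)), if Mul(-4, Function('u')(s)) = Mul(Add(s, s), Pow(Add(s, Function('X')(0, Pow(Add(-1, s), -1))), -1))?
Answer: Rational(1313, 3) ≈ 437.67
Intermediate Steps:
Function('u')(s) = Mul(Rational(-1, 2), s, Pow(Add(-1, s), -1)) (Function('u')(s) = Mul(Rational(-1, 4), Mul(Add(s, s), Pow(Add(s, -1), -1))) = Mul(Rational(-1, 4), Mul(Mul(2, s), Pow(Add(-1, s), -1))) = Mul(Rational(-1, 4), Mul(2, s, Pow(Add(-1, s), -1))) = Mul(Rational(-1, 2), s, Pow(Add(-1, s), -1)))
Add(Function('u')(-2), Mul(146, 3)) = Add(Mul(-1, -2, Pow(Add(-2, Mul(2, -2)), -1)), Mul(146, 3)) = Add(Mul(-1, -2, Pow(Add(-2, -4), -1)), 438) = Add(Mul(-1, -2, Pow(-6, -1)), 438) = Add(Mul(-1, -2, Rational(-1, 6)), 438) = Add(Rational(-1, 3), 438) = Rational(1313, 3)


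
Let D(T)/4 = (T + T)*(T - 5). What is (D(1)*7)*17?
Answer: -3808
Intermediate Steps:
D(T) = 8*T*(-5 + T) (D(T) = 4*((T + T)*(T - 5)) = 4*((2*T)*(-5 + T)) = 4*(2*T*(-5 + T)) = 8*T*(-5 + T))
(D(1)*7)*17 = ((8*1*(-5 + 1))*7)*17 = ((8*1*(-4))*7)*17 = -32*7*17 = -224*17 = -3808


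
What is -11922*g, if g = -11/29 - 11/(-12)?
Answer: -371569/58 ≈ -6406.4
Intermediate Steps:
g = 187/348 (g = -11*1/29 - 11*(-1/12) = -11/29 + 11/12 = 187/348 ≈ 0.53736)
-11922*g = -11922*187/348 = -371569/58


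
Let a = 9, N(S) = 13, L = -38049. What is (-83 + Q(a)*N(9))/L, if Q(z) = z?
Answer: -34/38049 ≈ -0.00089358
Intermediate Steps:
(-83 + Q(a)*N(9))/L = (-83 + 9*13)/(-38049) = (-83 + 117)*(-1/38049) = 34*(-1/38049) = -34/38049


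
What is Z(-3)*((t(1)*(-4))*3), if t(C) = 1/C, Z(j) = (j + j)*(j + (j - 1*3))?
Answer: -648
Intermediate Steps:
Z(j) = 2*j*(-3 + 2*j) (Z(j) = (2*j)*(j + (j - 3)) = (2*j)*(j + (-3 + j)) = (2*j)*(-3 + 2*j) = 2*j*(-3 + 2*j))
Z(-3)*((t(1)*(-4))*3) = (2*(-3)*(-3 + 2*(-3)))*((-4/1)*3) = (2*(-3)*(-3 - 6))*((1*(-4))*3) = (2*(-3)*(-9))*(-4*3) = 54*(-12) = -648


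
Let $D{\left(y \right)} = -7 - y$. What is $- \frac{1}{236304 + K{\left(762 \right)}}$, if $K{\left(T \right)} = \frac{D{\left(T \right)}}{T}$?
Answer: $- \frac{762}{180062879} \approx -4.2319 \cdot 10^{-6}$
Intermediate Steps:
$K{\left(T \right)} = \frac{-7 - T}{T}$
$- \frac{1}{236304 + K{\left(762 \right)}} = - \frac{1}{236304 + \frac{-7 - 762}{762}} = - \frac{1}{236304 + \frac{1}{762} \left(-769\right)} = - \frac{1}{236304 - \frac{769}{762}} = - \frac{1}{\frac{180062879}{762}} = \left(-1\right) \frac{762}{180062879} = - \frac{762}{180062879}$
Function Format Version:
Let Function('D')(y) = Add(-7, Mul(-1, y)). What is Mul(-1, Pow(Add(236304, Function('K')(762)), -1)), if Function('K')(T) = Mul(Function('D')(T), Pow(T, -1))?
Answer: Rational(-762, 180062879) ≈ -4.2319e-6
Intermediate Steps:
Function('K')(T) = Mul(Pow(T, -1), Add(-7, Mul(-1, T))) (Function('K')(T) = Mul(Add(-7, Mul(-1, T)), Pow(T, -1)) = Mul(Pow(T, -1), Add(-7, Mul(-1, T))))
Mul(-1, Pow(Add(236304, Function('K')(762)), -1)) = Mul(-1, Pow(Add(236304, Mul(Pow(762, -1), Add(-7, Mul(-1, 762)))), -1)) = Mul(-1, Pow(Add(236304, Mul(Rational(1, 762), Add(-7, -762))), -1)) = Mul(-1, Pow(Add(236304, Mul(Rational(1, 762), -769)), -1)) = Mul(-1, Pow(Add(236304, Rational(-769, 762)), -1)) = Mul(-1, Pow(Rational(180062879, 762), -1)) = Mul(-1, Rational(762, 180062879)) = Rational(-762, 180062879)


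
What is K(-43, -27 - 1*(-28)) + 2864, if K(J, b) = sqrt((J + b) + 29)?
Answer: 2864 + I*sqrt(13) ≈ 2864.0 + 3.6056*I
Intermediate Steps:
K(J, b) = sqrt(29 + J + b)
K(-43, -27 - 1*(-28)) + 2864 = sqrt(29 - 43 + (-27 - 1*(-28))) + 2864 = sqrt(29 - 43 + (-27 + 28)) + 2864 = sqrt(29 - 43 + 1) + 2864 = sqrt(-13) + 2864 = I*sqrt(13) + 2864 = 2864 + I*sqrt(13)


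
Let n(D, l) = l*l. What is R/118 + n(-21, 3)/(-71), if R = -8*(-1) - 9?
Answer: -1133/8378 ≈ -0.13524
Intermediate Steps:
R = -1 (R = 8 - 9 = -1)
n(D, l) = l²
R/118 + n(-21, 3)/(-71) = -1/118 + 3²/(-71) = -1*1/118 + 9*(-1/71) = -1/118 - 9/71 = -1133/8378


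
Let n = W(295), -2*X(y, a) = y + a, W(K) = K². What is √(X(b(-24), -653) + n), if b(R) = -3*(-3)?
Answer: √87347 ≈ 295.55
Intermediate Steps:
b(R) = 9
X(y, a) = -a/2 - y/2 (X(y, a) = -(y + a)/2 = -(a + y)/2 = -a/2 - y/2)
n = 87025 (n = 295² = 87025)
√(X(b(-24), -653) + n) = √((-½*(-653) - ½*9) + 87025) = √((653/2 - 9/2) + 87025) = √(322 + 87025) = √87347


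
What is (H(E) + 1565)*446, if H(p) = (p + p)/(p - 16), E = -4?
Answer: 3490842/5 ≈ 6.9817e+5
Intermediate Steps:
H(p) = 2*p/(-16 + p) (H(p) = (2*p)/(-16 + p) = 2*p/(-16 + p))
(H(E) + 1565)*446 = (2*(-4)/(-16 - 4) + 1565)*446 = (2*(-4)/(-20) + 1565)*446 = (2*(-4)*(-1/20) + 1565)*446 = (2/5 + 1565)*446 = (7827/5)*446 = 3490842/5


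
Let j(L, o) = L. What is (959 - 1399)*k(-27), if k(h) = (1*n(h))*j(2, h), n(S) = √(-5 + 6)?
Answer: -880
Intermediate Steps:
n(S) = 1 (n(S) = √1 = 1)
k(h) = 2 (k(h) = (1*1)*2 = 1*2 = 2)
(959 - 1399)*k(-27) = (959 - 1399)*2 = -440*2 = -880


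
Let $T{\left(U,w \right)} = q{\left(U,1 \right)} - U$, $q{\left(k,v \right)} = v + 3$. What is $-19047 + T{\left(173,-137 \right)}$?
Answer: $-19216$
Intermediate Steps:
$q{\left(k,v \right)} = 3 + v$
$T{\left(U,w \right)} = 4 - U$ ($T{\left(U,w \right)} = \left(3 + 1\right) - U = 4 - U$)
$-19047 + T{\left(173,-137 \right)} = -19047 + \left(4 - 173\right) = -19047 - 169 = -19216$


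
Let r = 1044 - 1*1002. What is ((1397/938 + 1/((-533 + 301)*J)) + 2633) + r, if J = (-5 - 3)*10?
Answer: 23297876629/8704640 ≈ 2676.5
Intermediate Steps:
J = -80 (J = -8*10 = -80)
r = 42 (r = 1044 - 1002 = 42)
((1397/938 + 1/((-533 + 301)*J)) + 2633) + r = ((1397/938 + 1/((-533 + 301)*(-80))) + 2633) + 42 = ((1397*(1/938) - 1/80/(-232)) + 2633) + 42 = ((1397/938 - 1/232*(-1/80)) + 2633) + 42 = ((1397/938 + 1/18560) + 2633) + 42 = (12964629/8704640 + 2633) + 42 = 22932281749/8704640 + 42 = 23297876629/8704640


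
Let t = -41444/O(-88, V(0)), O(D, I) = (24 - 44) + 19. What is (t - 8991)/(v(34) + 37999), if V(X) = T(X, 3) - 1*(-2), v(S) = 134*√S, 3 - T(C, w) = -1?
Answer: 1233181547/1443313497 - 4348702*√34/1443313497 ≈ 0.83684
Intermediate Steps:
T(C, w) = 4 (T(C, w) = 3 - 1*(-1) = 3 + 1 = 4)
V(X) = 6 (V(X) = 4 - 1*(-2) = 4 + 2 = 6)
O(D, I) = -1 (O(D, I) = -20 + 19 = -1)
t = 41444 (t = -41444/(-1) = -41444*(-1) = 41444)
(t - 8991)/(v(34) + 37999) = (41444 - 8991)/(134*√34 + 37999) = 32453/(37999 + 134*√34)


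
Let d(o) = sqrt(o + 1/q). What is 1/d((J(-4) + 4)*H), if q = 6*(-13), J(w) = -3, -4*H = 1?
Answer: -2*I*sqrt(1599)/41 ≈ -1.9506*I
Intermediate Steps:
H = -1/4 (H = -1/4*1 = -1/4 ≈ -0.25000)
q = -78
d(o) = sqrt(-1/78 + o) (d(o) = sqrt(o + 1/(-78)) = sqrt(o - 1/78) = sqrt(-1/78 + o))
1/d((J(-4) + 4)*H) = 1/(sqrt(-78 + 6084*((-3 + 4)*(-1/4)))/78) = 1/(sqrt(-78 + 6084*(1*(-1/4)))/78) = 1/(sqrt(-78 + 6084*(-1/4))/78) = 1/(sqrt(-78 - 1521)/78) = 1/(sqrt(-1599)/78) = 1/((I*sqrt(1599))/78) = 1/(I*sqrt(1599)/78) = -2*I*sqrt(1599)/41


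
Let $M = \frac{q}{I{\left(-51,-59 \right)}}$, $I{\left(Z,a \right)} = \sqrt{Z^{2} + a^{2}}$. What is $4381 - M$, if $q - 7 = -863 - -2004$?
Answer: $4381 - \frac{574 \sqrt{6082}}{3041} \approx 4366.3$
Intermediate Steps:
$q = 1148$ ($q = 7 - -1141 = 7 + \left(-863 + 2004\right) = 7 + 1141 = 1148$)
$M = \frac{574 \sqrt{6082}}{3041}$ ($M = \frac{1148}{\sqrt{\left(-51\right)^{2} + \left(-59\right)^{2}}} = \frac{1148}{\sqrt{2601 + 3481}} = \frac{1148}{\sqrt{6082}} = 1148 \frac{\sqrt{6082}}{6082} = \frac{574 \sqrt{6082}}{3041} \approx 14.72$)
$4381 - M = 4381 - \frac{574 \sqrt{6082}}{3041}$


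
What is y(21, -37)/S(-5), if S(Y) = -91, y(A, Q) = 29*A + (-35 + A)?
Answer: -85/13 ≈ -6.5385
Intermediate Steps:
y(A, Q) = -35 + 30*A
y(21, -37)/S(-5) = (-35 + 30*21)/(-91) = (-35 + 630)*(-1/91) = 595*(-1/91) = -85/13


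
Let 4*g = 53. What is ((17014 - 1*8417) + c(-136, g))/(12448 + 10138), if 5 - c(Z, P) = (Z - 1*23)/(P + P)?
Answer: 4304/11293 ≈ 0.38112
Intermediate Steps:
g = 53/4 (g = (¼)*53 = 53/4 ≈ 13.250)
c(Z, P) = 5 - (-23 + Z)/(2*P) (c(Z, P) = 5 - (Z - 1*23)/(P + P) = 5 - (Z - 23)/(2*P) = 5 - (-23 + Z)*1/(2*P) = 5 - (-23 + Z)/(2*P))
((17014 - 1*8417) + c(-136, g))/(12448 + 10138) = ((17014 - 1*8417) + (23 - 1*(-136) + 10*(53/4))/(2*(53/4)))/(12448 + 10138) = ((17014 - 8417) + (½)*(4/53)*(23 + 136 + 265/2))/22586 = (8597 + (½)*(4/53)*(583/2))*(1/22586) = (8597 + 11)*(1/22586) = 8608*(1/22586) = 4304/11293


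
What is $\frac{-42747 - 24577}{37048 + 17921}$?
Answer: $- \frac{67324}{54969} \approx -1.2248$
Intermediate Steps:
$\frac{-42747 - 24577}{37048 + 17921} = \frac{-42747 - 24577}{54969} = \left(-67324\right) \frac{1}{54969} = - \frac{67324}{54969}$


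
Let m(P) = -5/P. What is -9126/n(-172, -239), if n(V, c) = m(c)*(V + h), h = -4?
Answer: 1090557/440 ≈ 2478.5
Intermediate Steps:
n(V, c) = -5*(-4 + V)/c (n(V, c) = (-5/c)*(V - 4) = (-5/c)*(-4 + V) = -5*(-4 + V)/c)
-9126/n(-172, -239) = -9126*(-239/(5*(4 - 1*(-172)))) = -9126*(-239/(5*(4 + 172))) = -9126/(5*(-1/239)*176) = -9126/(-880/239) = -9126*(-239/880) = 1090557/440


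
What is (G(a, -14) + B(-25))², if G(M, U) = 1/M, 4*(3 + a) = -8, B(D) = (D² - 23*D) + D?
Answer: 34503876/25 ≈ 1.3802e+6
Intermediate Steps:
B(D) = D² - 22*D
a = -5 (a = -3 + (¼)*(-8) = -3 - 2 = -5)
(G(a, -14) + B(-25))² = (1/(-5) - 25*(-22 - 25))² = (-⅕ - 25*(-47))² = (-⅕ + 1175)² = (5874/5)² = 34503876/25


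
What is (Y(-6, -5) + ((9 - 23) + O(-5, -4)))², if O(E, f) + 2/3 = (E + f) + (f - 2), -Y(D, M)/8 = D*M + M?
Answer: 474721/9 ≈ 52747.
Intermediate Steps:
Y(D, M) = -8*M - 8*D*M (Y(D, M) = -8*(D*M + M) = -8*(M + D*M) = -8*M - 8*D*M)
O(E, f) = -8/3 + E + 2*f (O(E, f) = -⅔ + ((E + f) + (f - 2)) = -⅔ + ((E + f) + (-2 + f)) = -⅔ + (-2 + E + 2*f) = -8/3 + E + 2*f)
(Y(-6, -5) + ((9 - 23) + O(-5, -4)))² = (-8*(-5)*(1 - 6) + ((9 - 23) + (-8/3 - 5 + 2*(-4))))² = (-8*(-5)*(-5) + (-14 + (-8/3 - 5 - 8)))² = (-200 + (-14 - 47/3))² = (-200 - 89/3)² = (-689/3)² = 474721/9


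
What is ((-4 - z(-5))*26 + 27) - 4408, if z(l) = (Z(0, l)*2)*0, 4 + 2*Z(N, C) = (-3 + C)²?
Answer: -4485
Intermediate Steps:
Z(N, C) = -2 + (-3 + C)²/2
z(l) = 0 (z(l) = ((-2 + (-3 + l)²/2)*2)*0 = (-4 + (-3 + l)²)*0 = 0)
((-4 - z(-5))*26 + 27) - 4408 = ((-4 - 1*0)*26 + 27) - 4408 = ((-4 + 0)*26 + 27) - 4408 = (-4*26 + 27) - 4408 = (-104 + 27) - 4408 = -77 - 4408 = -4485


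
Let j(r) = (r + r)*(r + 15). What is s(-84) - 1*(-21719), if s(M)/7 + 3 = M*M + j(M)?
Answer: 152234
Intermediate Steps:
j(r) = 2*r*(15 + r) (j(r) = (2*r)*(15 + r) = 2*r*(15 + r))
s(M) = -21 + 7*M² + 14*M*(15 + M) (s(M) = -21 + 7*(M*M + 2*M*(15 + M)) = -21 + 7*(M² + 2*M*(15 + M)) = -21 + (7*M² + 14*M*(15 + M)) = -21 + 7*M² + 14*M*(15 + M))
s(-84) - 1*(-21719) = (-21 + 21*(-84)² + 210*(-84)) - 1*(-21719) = (-21 + 21*7056 - 17640) + 21719 = (-21 + 148176 - 17640) + 21719 = 130515 + 21719 = 152234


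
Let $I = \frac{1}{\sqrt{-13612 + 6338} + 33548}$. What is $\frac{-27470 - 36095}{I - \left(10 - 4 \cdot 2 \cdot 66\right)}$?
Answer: $- \frac{37058165082343880}{301992143747001} - \frac{63565 i \sqrt{7274}}{301992143747001} \approx -122.71 - 1.7952 \cdot 10^{-8} i$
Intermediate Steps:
$I = \frac{1}{33548 + i \sqrt{7274}}$ ($I = \frac{1}{\sqrt{-7274} + 33548} = \frac{1}{i \sqrt{7274} + 33548} = \frac{1}{33548 + i \sqrt{7274}} \approx 2.9808 \cdot 10^{-5} - 7.578 \cdot 10^{-8} i$)
$\frac{-27470 - 36095}{I - \left(10 - 4 \cdot 2 \cdot 66\right)} = \frac{-27470 - 36095}{\left(\frac{16774}{562737789} - \frac{i \sqrt{7274}}{1125475578}\right) - \left(10 - 4 \cdot 2 \cdot 66\right)} = - \frac{63565}{\left(\frac{16774}{562737789} - \frac{i \sqrt{7274}}{1125475578}\right) + \left(-10 + 8 \cdot 66\right)} = - \frac{63565}{\left(\frac{16774}{562737789} - \frac{i \sqrt{7274}}{1125475578}\right) + \left(-10 + 528\right)} = - \frac{63565}{\left(\frac{16774}{562737789} - \frac{i \sqrt{7274}}{1125475578}\right) + 518} = - \frac{63565}{\frac{291498191476}{562737789} - \frac{i \sqrt{7274}}{1125475578}}$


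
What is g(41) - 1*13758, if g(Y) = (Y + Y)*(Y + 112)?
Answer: -1212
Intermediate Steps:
g(Y) = 2*Y*(112 + Y) (g(Y) = (2*Y)*(112 + Y) = 2*Y*(112 + Y))
g(41) - 1*13758 = 2*41*(112 + 41) - 1*13758 = 2*41*153 - 13758 = 12546 - 13758 = -1212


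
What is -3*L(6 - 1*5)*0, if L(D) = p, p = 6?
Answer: 0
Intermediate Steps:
L(D) = 6
-3*L(6 - 1*5)*0 = -3*6*0 = -18*0 = 0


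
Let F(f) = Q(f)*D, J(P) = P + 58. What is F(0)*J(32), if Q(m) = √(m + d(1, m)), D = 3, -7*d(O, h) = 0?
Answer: 0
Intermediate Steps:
d(O, h) = 0 (d(O, h) = -⅐*0 = 0)
J(P) = 58 + P
Q(m) = √m (Q(m) = √(m + 0) = √m)
F(f) = 3*√f (F(f) = √f*3 = 3*√f)
F(0)*J(32) = (3*√0)*(58 + 32) = (3*0)*90 = 0*90 = 0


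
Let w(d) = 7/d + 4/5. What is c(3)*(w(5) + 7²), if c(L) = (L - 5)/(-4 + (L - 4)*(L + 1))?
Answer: 64/5 ≈ 12.800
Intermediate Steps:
w(d) = ⅘ + 7/d (w(d) = 7/d + 4*(⅕) = 7/d + ⅘ = ⅘ + 7/d)
c(L) = (-5 + L)/(-4 + (1 + L)*(-4 + L)) (c(L) = (-5 + L)/(-4 + (-4 + L)*(1 + L)) = (-5 + L)/(-4 + (1 + L)*(-4 + L)))
c(3)*(w(5) + 7²) = ((5 - 1*3)/(8 - 1*3² + 3*3))*((⅘ + 7/5) + 7²) = ((5 - 3)/(8 - 1*9 + 9))*((⅘ + 7*(⅕)) + 49) = (2/(8 - 9 + 9))*((⅘ + 7/5) + 49) = (2/8)*(11/5 + 49) = ((⅛)*2)*(256/5) = (¼)*(256/5) = 64/5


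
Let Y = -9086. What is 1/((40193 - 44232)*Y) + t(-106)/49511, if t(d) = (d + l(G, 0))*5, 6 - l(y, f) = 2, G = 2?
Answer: -243066377/23597041622 ≈ -0.010301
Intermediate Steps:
l(y, f) = 4 (l(y, f) = 6 - 1*2 = 6 - 2 = 4)
t(d) = 20 + 5*d (t(d) = (d + 4)*5 = (4 + d)*5 = 20 + 5*d)
1/((40193 - 44232)*Y) + t(-106)/49511 = 1/((40193 - 44232)*(-9086)) + (20 + 5*(-106))/49511 = -1/9086/(-4039) + (20 - 530)*(1/49511) = -1/4039*(-1/9086) - 510*1/49511 = 1/36698354 - 510/49511 = -243066377/23597041622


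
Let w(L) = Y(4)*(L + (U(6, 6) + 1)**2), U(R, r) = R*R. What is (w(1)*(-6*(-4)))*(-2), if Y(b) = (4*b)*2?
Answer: -2104320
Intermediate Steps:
Y(b) = 8*b
U(R, r) = R**2
w(L) = 43808 + 32*L (w(L) = (8*4)*(L + (6**2 + 1)**2) = 32*(L + (36 + 1)**2) = 32*(L + 37**2) = 32*(L + 1369) = 32*(1369 + L) = 43808 + 32*L)
(w(1)*(-6*(-4)))*(-2) = ((43808 + 32*1)*(-6*(-4)))*(-2) = ((43808 + 32)*24)*(-2) = (43840*24)*(-2) = 1052160*(-2) = -2104320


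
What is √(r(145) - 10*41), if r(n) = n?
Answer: I*√265 ≈ 16.279*I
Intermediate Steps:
√(r(145) - 10*41) = √(145 - 10*41) = √(145 - 410) = √(-265) = I*√265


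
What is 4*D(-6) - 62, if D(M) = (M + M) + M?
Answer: -134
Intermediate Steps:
D(M) = 3*M (D(M) = 2*M + M = 3*M)
4*D(-6) - 62 = 4*(3*(-6)) - 62 = 4*(-18) - 62 = -72 - 62 = -134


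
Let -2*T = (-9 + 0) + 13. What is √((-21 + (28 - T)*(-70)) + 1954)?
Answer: I*√167 ≈ 12.923*I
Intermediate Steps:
T = -2 (T = -((-9 + 0) + 13)/2 = -(-9 + 13)/2 = -½*4 = -2)
√((-21 + (28 - T)*(-70)) + 1954) = √((-21 + (28 - 1*(-2))*(-70)) + 1954) = √((-21 + (28 + 2)*(-70)) + 1954) = √((-21 + 30*(-70)) + 1954) = √((-21 - 2100) + 1954) = √(-2121 + 1954) = √(-167) = I*√167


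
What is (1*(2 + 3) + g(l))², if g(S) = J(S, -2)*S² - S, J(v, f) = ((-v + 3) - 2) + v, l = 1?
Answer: 25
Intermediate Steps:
J(v, f) = 1 (J(v, f) = ((3 - v) - 2) + v = (1 - v) + v = 1)
g(S) = S² - S (g(S) = 1*S² - S = S² - S)
(1*(2 + 3) + g(l))² = (1*(2 + 3) + 1*(-1 + 1))² = (1*5 + 1*0)² = (5 + 0)² = 5² = 25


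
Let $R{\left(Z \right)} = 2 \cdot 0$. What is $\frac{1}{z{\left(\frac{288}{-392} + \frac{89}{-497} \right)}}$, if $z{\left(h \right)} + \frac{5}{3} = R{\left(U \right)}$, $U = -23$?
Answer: $- \frac{3}{5} \approx -0.6$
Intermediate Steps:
$R{\left(Z \right)} = 0$
$z{\left(h \right)} = - \frac{5}{3}$ ($z{\left(h \right)} = - \frac{5}{3} + 0 = - \frac{5}{3}$)
$\frac{1}{z{\left(\frac{288}{-392} + \frac{89}{-497} \right)}} = \frac{1}{- \frac{5}{3}} = - \frac{3}{5}$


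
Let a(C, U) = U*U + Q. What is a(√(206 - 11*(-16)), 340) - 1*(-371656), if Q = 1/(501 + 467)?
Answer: 471663809/968 ≈ 4.8726e+5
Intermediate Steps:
Q = 1/968 ≈ 0.0010331
a(C, U) = 1/968 + U² (a(C, U) = U*U + 1/968 = U² + 1/968 = 1/968 + U²)
a(√(206 - 11*(-16)), 340) - 1*(-371656) = (1/968 + 340²) - 1*(-371656) = (1/968 + 115600) + 371656 = 111900801/968 + 371656 = 471663809/968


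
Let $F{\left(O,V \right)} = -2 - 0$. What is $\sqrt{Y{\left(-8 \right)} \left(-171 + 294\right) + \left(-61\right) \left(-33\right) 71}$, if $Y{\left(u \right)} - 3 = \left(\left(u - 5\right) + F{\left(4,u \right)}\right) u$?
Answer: $2 \sqrt{39513} \approx 397.56$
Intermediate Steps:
$F{\left(O,V \right)} = -2$ ($F{\left(O,V \right)} = -2 + 0 = -2$)
$Y{\left(u \right)} = 3 + u \left(-7 + u\right)$ ($Y{\left(u \right)} = 3 + \left(\left(u - 5\right) - 2\right) u = 3 + \left(\left(-5 + u\right) - 2\right) u = 3 + \left(-7 + u\right) u = 3 + u \left(-7 + u\right)$)
$\sqrt{Y{\left(-8 \right)} \left(-171 + 294\right) + \left(-61\right) \left(-33\right) 71} = \sqrt{\left(3 + \left(-8\right)^{2} - -56\right) \left(-171 + 294\right) + \left(-61\right) \left(-33\right) 71} = \sqrt{\left(3 + 64 + 56\right) 123 + 2013 \cdot 71} = \sqrt{123 \cdot 123 + 142923} = \sqrt{15129 + 142923} = \sqrt{158052} = 2 \sqrt{39513}$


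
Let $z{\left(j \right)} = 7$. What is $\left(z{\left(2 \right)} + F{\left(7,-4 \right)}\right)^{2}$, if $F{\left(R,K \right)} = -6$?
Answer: $1$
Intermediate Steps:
$\left(z{\left(2 \right)} + F{\left(7,-4 \right)}\right)^{2} = \left(7 - 6\right)^{2} = 1^{2} = 1$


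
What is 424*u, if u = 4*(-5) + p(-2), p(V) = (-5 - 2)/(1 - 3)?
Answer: -6996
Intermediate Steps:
p(V) = 7/2 (p(V) = -7/(-2) = -7*(-½) = 7/2)
u = -33/2 (u = 4*(-5) + 7/2 = -20 + 7/2 = -33/2 ≈ -16.500)
424*u = 424*(-33/2) = -6996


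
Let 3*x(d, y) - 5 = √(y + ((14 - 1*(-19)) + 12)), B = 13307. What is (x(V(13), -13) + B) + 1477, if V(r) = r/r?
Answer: 44357/3 + 4*√2/3 ≈ 14788.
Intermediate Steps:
V(r) = 1
x(d, y) = 5/3 + √(45 + y)/3 (x(d, y) = 5/3 + √(y + ((14 - 1*(-19)) + 12))/3 = 5/3 + √(y + ((14 + 19) + 12))/3 = 5/3 + √(y + (33 + 12))/3 = 5/3 + √(y + 45)/3 = 5/3 + √(45 + y)/3)
(x(V(13), -13) + B) + 1477 = ((5/3 + √(45 - 13)/3) + 13307) + 1477 = ((5/3 + √32/3) + 13307) + 1477 = ((5/3 + (4*√2)/3) + 13307) + 1477 = ((5/3 + 4*√2/3) + 13307) + 1477 = (39926/3 + 4*√2/3) + 1477 = 44357/3 + 4*√2/3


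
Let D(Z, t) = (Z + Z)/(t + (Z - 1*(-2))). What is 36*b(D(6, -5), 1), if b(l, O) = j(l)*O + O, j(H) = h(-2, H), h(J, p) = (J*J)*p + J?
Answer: 540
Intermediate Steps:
D(Z, t) = 2*Z/(2 + Z + t) (D(Z, t) = (2*Z)/(t + (Z + 2)) = (2*Z)/(t + (2 + Z)) = (2*Z)/(2 + Z + t) = 2*Z/(2 + Z + t))
h(J, p) = J + p*J**2 (h(J, p) = J**2*p + J = p*J**2 + J = J + p*J**2)
j(H) = -2 + 4*H (j(H) = -2*(1 - 2*H) = -2 + 4*H)
b(l, O) = O + O*(-2 + 4*l) (b(l, O) = (-2 + 4*l)*O + O = O*(-2 + 4*l) + O = O + O*(-2 + 4*l))
36*b(D(6, -5), 1) = 36*(1*(-1 + 4*(2*6/(2 + 6 - 5)))) = 36*(1*(-1 + 4*(2*6/3))) = 36*(1*(-1 + 4*(2*6*(1/3)))) = 36*(1*(-1 + 4*4)) = 36*(1*(-1 + 16)) = 36*(1*15) = 36*15 = 540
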